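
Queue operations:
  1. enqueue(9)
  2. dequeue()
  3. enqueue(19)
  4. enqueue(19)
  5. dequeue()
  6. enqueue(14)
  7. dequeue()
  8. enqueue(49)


enqueue(9) -> [9]
dequeue()->9, []
enqueue(19) -> [19]
enqueue(19) -> [19, 19]
dequeue()->19, [19]
enqueue(14) -> [19, 14]
dequeue()->19, [14]
enqueue(49) -> [14, 49]

Final queue: [14, 49]


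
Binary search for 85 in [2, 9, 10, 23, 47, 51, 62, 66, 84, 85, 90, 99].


Step 1: lo=0, hi=11, mid=5, val=51
Step 2: lo=6, hi=11, mid=8, val=84
Step 3: lo=9, hi=11, mid=10, val=90
Step 4: lo=9, hi=9, mid=9, val=85

Found at index 9


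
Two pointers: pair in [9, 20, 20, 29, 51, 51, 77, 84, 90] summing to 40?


lo=0(9)+hi=8(90)=99
lo=0(9)+hi=7(84)=93
lo=0(9)+hi=6(77)=86
lo=0(9)+hi=5(51)=60
lo=0(9)+hi=4(51)=60
lo=0(9)+hi=3(29)=38
lo=1(20)+hi=3(29)=49
lo=1(20)+hi=2(20)=40

Yes: 20+20=40


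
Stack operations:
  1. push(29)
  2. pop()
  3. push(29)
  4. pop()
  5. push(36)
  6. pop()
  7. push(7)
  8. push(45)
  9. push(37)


push(29) -> [29]
pop()->29, []
push(29) -> [29]
pop()->29, []
push(36) -> [36]
pop()->36, []
push(7) -> [7]
push(45) -> [7, 45]
push(37) -> [7, 45, 37]

Final stack: [7, 45, 37]


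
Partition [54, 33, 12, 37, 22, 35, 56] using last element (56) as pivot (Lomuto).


Pivot: 56
  54 <= 56: advance i (no swap)
  33 <= 56: advance i (no swap)
  12 <= 56: advance i (no swap)
  37 <= 56: advance i (no swap)
  22 <= 56: advance i (no swap)
  35 <= 56: advance i (no swap)
Place pivot at 6: [54, 33, 12, 37, 22, 35, 56]

Partitioned: [54, 33, 12, 37, 22, 35, 56]


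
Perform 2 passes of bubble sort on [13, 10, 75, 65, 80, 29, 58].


Initial: [13, 10, 75, 65, 80, 29, 58]
Pass 1: [10, 13, 65, 75, 29, 58, 80] (4 swaps)
Pass 2: [10, 13, 65, 29, 58, 75, 80] (2 swaps)

After 2 passes: [10, 13, 65, 29, 58, 75, 80]


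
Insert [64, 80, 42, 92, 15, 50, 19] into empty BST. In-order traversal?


Insert 64: root
Insert 80: R from 64
Insert 42: L from 64
Insert 92: R from 64 -> R from 80
Insert 15: L from 64 -> L from 42
Insert 50: L from 64 -> R from 42
Insert 19: L from 64 -> L from 42 -> R from 15

In-order: [15, 19, 42, 50, 64, 80, 92]


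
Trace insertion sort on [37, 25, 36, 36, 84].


Initial: [37, 25, 36, 36, 84]
Insert 25: [25, 37, 36, 36, 84]
Insert 36: [25, 36, 37, 36, 84]
Insert 36: [25, 36, 36, 37, 84]
Insert 84: [25, 36, 36, 37, 84]

Sorted: [25, 36, 36, 37, 84]


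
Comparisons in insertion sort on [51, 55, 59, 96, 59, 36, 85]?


Algorithm: insertion sort
Input: [51, 55, 59, 96, 59, 36, 85]
Sorted: [36, 51, 55, 59, 59, 85, 96]

12


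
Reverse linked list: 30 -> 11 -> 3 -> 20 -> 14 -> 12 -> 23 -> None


Step 1: curr=30, set curr.next=prev(None) | reversed so far: 30
Step 2: curr=11, set curr.next=prev(30) | reversed so far: 11 -> 30
Step 3: curr=3, set curr.next=prev(11) | reversed so far: 3 -> 11 -> 30
Step 4: curr=20, set curr.next=prev(3) | reversed so far: 20 -> 3 -> 11 -> 30
Step 5: curr=14, set curr.next=prev(20) | reversed so far: 14 -> 20 -> 3 -> 11 -> 30
Step 6: curr=12, set curr.next=prev(14) | reversed so far: 12 -> 14 -> 20 -> 3 -> 11 -> 30
Step 7: curr=23, set curr.next=prev(12) | reversed so far: 23 -> 12 -> 14 -> 20 -> 3 -> 11 -> 30

23 -> 12 -> 14 -> 20 -> 3 -> 11 -> 30 -> None


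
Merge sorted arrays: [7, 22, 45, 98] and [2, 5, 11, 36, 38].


Take 2 from B
Take 5 from B
Take 7 from A
Take 11 from B
Take 22 from A
Take 36 from B
Take 38 from B

Merged: [2, 5, 7, 11, 22, 36, 38, 45, 98]


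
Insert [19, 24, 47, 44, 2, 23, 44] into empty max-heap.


Insert 19: [19]
Insert 24: [24, 19]
Insert 47: [47, 19, 24]
Insert 44: [47, 44, 24, 19]
Insert 2: [47, 44, 24, 19, 2]
Insert 23: [47, 44, 24, 19, 2, 23]
Insert 44: [47, 44, 44, 19, 2, 23, 24]

Final heap: [47, 44, 44, 19, 2, 23, 24]


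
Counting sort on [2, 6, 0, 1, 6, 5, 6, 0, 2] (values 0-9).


Input: [2, 6, 0, 1, 6, 5, 6, 0, 2]
Counts: [2, 1, 2, 0, 0, 1, 3, 0, 0, 0]

Sorted: [0, 0, 1, 2, 2, 5, 6, 6, 6]


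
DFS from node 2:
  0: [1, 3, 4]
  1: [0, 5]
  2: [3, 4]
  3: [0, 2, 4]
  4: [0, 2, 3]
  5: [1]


Visit 2, push [4, 3]
Visit 3, push [4, 0]
Visit 0, push [4, 1]
Visit 1, push [5]
Visit 5, push []
Visit 4, push []

DFS order: [2, 3, 0, 1, 5, 4]


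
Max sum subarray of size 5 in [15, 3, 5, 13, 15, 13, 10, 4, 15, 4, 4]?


[0:5]: 51
[1:6]: 49
[2:7]: 56
[3:8]: 55
[4:9]: 57
[5:10]: 46
[6:11]: 37

Max: 57 at [4:9]


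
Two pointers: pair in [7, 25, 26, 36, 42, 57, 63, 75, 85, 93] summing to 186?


lo=0(7)+hi=9(93)=100
lo=1(25)+hi=9(93)=118
lo=2(26)+hi=9(93)=119
lo=3(36)+hi=9(93)=129
lo=4(42)+hi=9(93)=135
lo=5(57)+hi=9(93)=150
lo=6(63)+hi=9(93)=156
lo=7(75)+hi=9(93)=168
lo=8(85)+hi=9(93)=178

No pair found


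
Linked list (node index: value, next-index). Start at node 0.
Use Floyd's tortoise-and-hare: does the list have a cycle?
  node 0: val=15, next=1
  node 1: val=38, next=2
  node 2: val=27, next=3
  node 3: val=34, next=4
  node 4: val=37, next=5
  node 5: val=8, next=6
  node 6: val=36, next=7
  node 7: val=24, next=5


Floyd's tortoise (slow, +1) and hare (fast, +2):
  init: slow=0, fast=0
  step 1: slow=1, fast=2
  step 2: slow=2, fast=4
  step 3: slow=3, fast=6
  step 4: slow=4, fast=5
  step 5: slow=5, fast=7
  step 6: slow=6, fast=6
  slow == fast at node 6: cycle detected

Cycle: yes


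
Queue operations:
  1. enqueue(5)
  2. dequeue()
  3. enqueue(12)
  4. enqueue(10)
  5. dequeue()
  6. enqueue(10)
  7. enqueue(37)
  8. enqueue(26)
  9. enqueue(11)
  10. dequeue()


enqueue(5) -> [5]
dequeue()->5, []
enqueue(12) -> [12]
enqueue(10) -> [12, 10]
dequeue()->12, [10]
enqueue(10) -> [10, 10]
enqueue(37) -> [10, 10, 37]
enqueue(26) -> [10, 10, 37, 26]
enqueue(11) -> [10, 10, 37, 26, 11]
dequeue()->10, [10, 37, 26, 11]

Final queue: [10, 37, 26, 11]


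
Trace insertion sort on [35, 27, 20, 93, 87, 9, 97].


Initial: [35, 27, 20, 93, 87, 9, 97]
Insert 27: [27, 35, 20, 93, 87, 9, 97]
Insert 20: [20, 27, 35, 93, 87, 9, 97]
Insert 93: [20, 27, 35, 93, 87, 9, 97]
Insert 87: [20, 27, 35, 87, 93, 9, 97]
Insert 9: [9, 20, 27, 35, 87, 93, 97]
Insert 97: [9, 20, 27, 35, 87, 93, 97]

Sorted: [9, 20, 27, 35, 87, 93, 97]


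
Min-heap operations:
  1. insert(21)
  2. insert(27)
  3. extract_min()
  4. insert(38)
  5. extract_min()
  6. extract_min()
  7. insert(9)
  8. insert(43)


insert(21) -> [21]
insert(27) -> [21, 27]
extract_min()->21, [27]
insert(38) -> [27, 38]
extract_min()->27, [38]
extract_min()->38, []
insert(9) -> [9]
insert(43) -> [9, 43]

Final heap: [9, 43]


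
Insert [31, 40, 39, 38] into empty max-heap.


Insert 31: [31]
Insert 40: [40, 31]
Insert 39: [40, 31, 39]
Insert 38: [40, 38, 39, 31]

Final heap: [40, 38, 39, 31]


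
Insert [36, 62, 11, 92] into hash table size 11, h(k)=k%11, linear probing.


Insert 36: h=3 -> slot 3
Insert 62: h=7 -> slot 7
Insert 11: h=0 -> slot 0
Insert 92: h=4 -> slot 4

Table: [11, None, None, 36, 92, None, None, 62, None, None, None]


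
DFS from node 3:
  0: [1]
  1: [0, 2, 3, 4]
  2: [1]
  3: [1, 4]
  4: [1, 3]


Visit 3, push [4, 1]
Visit 1, push [4, 2, 0]
Visit 0, push []
Visit 2, push []
Visit 4, push []

DFS order: [3, 1, 0, 2, 4]


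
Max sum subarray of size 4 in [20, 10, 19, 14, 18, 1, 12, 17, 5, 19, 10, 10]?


[0:4]: 63
[1:5]: 61
[2:6]: 52
[3:7]: 45
[4:8]: 48
[5:9]: 35
[6:10]: 53
[7:11]: 51
[8:12]: 44

Max: 63 at [0:4]


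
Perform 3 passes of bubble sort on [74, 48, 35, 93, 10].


Initial: [74, 48, 35, 93, 10]
Pass 1: [48, 35, 74, 10, 93] (3 swaps)
Pass 2: [35, 48, 10, 74, 93] (2 swaps)
Pass 3: [35, 10, 48, 74, 93] (1 swaps)

After 3 passes: [35, 10, 48, 74, 93]


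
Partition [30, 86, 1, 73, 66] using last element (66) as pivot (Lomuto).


Pivot: 66
  30 <= 66: advance i (no swap)
  1 <= 66: swap -> [30, 1, 86, 73, 66]
Place pivot at 2: [30, 1, 66, 73, 86]

Partitioned: [30, 1, 66, 73, 86]


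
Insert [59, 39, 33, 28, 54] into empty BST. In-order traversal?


Insert 59: root
Insert 39: L from 59
Insert 33: L from 59 -> L from 39
Insert 28: L from 59 -> L from 39 -> L from 33
Insert 54: L from 59 -> R from 39

In-order: [28, 33, 39, 54, 59]


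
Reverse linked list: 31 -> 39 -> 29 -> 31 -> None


Step 1: curr=31, set curr.next=prev(None) | reversed so far: 31
Step 2: curr=39, set curr.next=prev(31) | reversed so far: 39 -> 31
Step 3: curr=29, set curr.next=prev(39) | reversed so far: 29 -> 39 -> 31
Step 4: curr=31, set curr.next=prev(29) | reversed so far: 31 -> 29 -> 39 -> 31

31 -> 29 -> 39 -> 31 -> None


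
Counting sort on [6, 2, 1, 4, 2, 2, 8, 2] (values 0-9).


Input: [6, 2, 1, 4, 2, 2, 8, 2]
Counts: [0, 1, 4, 0, 1, 0, 1, 0, 1, 0]

Sorted: [1, 2, 2, 2, 2, 4, 6, 8]


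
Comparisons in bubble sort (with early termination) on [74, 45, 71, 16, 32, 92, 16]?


Algorithm: bubble sort (with early termination)
Input: [74, 45, 71, 16, 32, 92, 16]
Sorted: [16, 16, 32, 45, 71, 74, 92]

21


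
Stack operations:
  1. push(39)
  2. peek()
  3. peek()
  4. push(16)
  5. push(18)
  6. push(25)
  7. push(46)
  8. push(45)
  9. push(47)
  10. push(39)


push(39) -> [39]
peek()->39
peek()->39
push(16) -> [39, 16]
push(18) -> [39, 16, 18]
push(25) -> [39, 16, 18, 25]
push(46) -> [39, 16, 18, 25, 46]
push(45) -> [39, 16, 18, 25, 46, 45]
push(47) -> [39, 16, 18, 25, 46, 45, 47]
push(39) -> [39, 16, 18, 25, 46, 45, 47, 39]

Final stack: [39, 16, 18, 25, 46, 45, 47, 39]


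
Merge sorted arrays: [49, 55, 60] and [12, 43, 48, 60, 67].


Take 12 from B
Take 43 from B
Take 48 from B
Take 49 from A
Take 55 from A
Take 60 from A

Merged: [12, 43, 48, 49, 55, 60, 60, 67]


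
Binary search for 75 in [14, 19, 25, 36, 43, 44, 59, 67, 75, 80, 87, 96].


Step 1: lo=0, hi=11, mid=5, val=44
Step 2: lo=6, hi=11, mid=8, val=75

Found at index 8


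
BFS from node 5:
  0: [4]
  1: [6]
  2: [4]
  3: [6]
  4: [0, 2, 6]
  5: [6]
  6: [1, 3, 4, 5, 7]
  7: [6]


Visit 5, enqueue [6]
Visit 6, enqueue [1, 3, 4, 7]
Visit 1, enqueue []
Visit 3, enqueue []
Visit 4, enqueue [0, 2]
Visit 7, enqueue []
Visit 0, enqueue []
Visit 2, enqueue []

BFS order: [5, 6, 1, 3, 4, 7, 0, 2]


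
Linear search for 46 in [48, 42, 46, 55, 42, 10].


i=0: 48!=46
i=1: 42!=46
i=2: 46==46 found!

Found at 2, 3 comps


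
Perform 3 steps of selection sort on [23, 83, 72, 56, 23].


Initial: [23, 83, 72, 56, 23]
Step 1: min=23 at 0
  Swap: [23, 83, 72, 56, 23]
Step 2: min=23 at 4
  Swap: [23, 23, 72, 56, 83]
Step 3: min=56 at 3
  Swap: [23, 23, 56, 72, 83]

After 3 steps: [23, 23, 56, 72, 83]


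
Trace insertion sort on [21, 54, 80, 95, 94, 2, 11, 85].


Initial: [21, 54, 80, 95, 94, 2, 11, 85]
Insert 54: [21, 54, 80, 95, 94, 2, 11, 85]
Insert 80: [21, 54, 80, 95, 94, 2, 11, 85]
Insert 95: [21, 54, 80, 95, 94, 2, 11, 85]
Insert 94: [21, 54, 80, 94, 95, 2, 11, 85]
Insert 2: [2, 21, 54, 80, 94, 95, 11, 85]
Insert 11: [2, 11, 21, 54, 80, 94, 95, 85]
Insert 85: [2, 11, 21, 54, 80, 85, 94, 95]

Sorted: [2, 11, 21, 54, 80, 85, 94, 95]


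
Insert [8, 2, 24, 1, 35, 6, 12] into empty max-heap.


Insert 8: [8]
Insert 2: [8, 2]
Insert 24: [24, 2, 8]
Insert 1: [24, 2, 8, 1]
Insert 35: [35, 24, 8, 1, 2]
Insert 6: [35, 24, 8, 1, 2, 6]
Insert 12: [35, 24, 12, 1, 2, 6, 8]

Final heap: [35, 24, 12, 1, 2, 6, 8]


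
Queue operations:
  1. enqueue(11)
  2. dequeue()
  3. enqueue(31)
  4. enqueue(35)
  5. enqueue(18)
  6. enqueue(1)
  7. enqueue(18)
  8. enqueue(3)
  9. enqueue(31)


enqueue(11) -> [11]
dequeue()->11, []
enqueue(31) -> [31]
enqueue(35) -> [31, 35]
enqueue(18) -> [31, 35, 18]
enqueue(1) -> [31, 35, 18, 1]
enqueue(18) -> [31, 35, 18, 1, 18]
enqueue(3) -> [31, 35, 18, 1, 18, 3]
enqueue(31) -> [31, 35, 18, 1, 18, 3, 31]

Final queue: [31, 35, 18, 1, 18, 3, 31]


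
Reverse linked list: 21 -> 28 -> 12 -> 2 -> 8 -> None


Step 1: curr=21, set curr.next=prev(None) | reversed so far: 21
Step 2: curr=28, set curr.next=prev(21) | reversed so far: 28 -> 21
Step 3: curr=12, set curr.next=prev(28) | reversed so far: 12 -> 28 -> 21
Step 4: curr=2, set curr.next=prev(12) | reversed so far: 2 -> 12 -> 28 -> 21
Step 5: curr=8, set curr.next=prev(2) | reversed so far: 8 -> 2 -> 12 -> 28 -> 21

8 -> 2 -> 12 -> 28 -> 21 -> None


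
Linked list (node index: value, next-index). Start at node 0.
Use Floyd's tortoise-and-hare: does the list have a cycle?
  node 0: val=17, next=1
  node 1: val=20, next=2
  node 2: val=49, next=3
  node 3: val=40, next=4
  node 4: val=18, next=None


Floyd's tortoise (slow, +1) and hare (fast, +2):
  init: slow=0, fast=0
  step 1: slow=1, fast=2
  step 2: slow=2, fast=4
  step 3: fast -> None, no cycle

Cycle: no


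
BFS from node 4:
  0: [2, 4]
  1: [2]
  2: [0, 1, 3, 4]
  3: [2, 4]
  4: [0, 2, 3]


Visit 4, enqueue [0, 2, 3]
Visit 0, enqueue []
Visit 2, enqueue [1]
Visit 3, enqueue []
Visit 1, enqueue []

BFS order: [4, 0, 2, 3, 1]


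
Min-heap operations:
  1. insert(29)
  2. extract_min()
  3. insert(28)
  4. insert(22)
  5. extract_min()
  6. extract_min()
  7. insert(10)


insert(29) -> [29]
extract_min()->29, []
insert(28) -> [28]
insert(22) -> [22, 28]
extract_min()->22, [28]
extract_min()->28, []
insert(10) -> [10]

Final heap: [10]


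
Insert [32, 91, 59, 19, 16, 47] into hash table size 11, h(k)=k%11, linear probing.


Insert 32: h=10 -> slot 10
Insert 91: h=3 -> slot 3
Insert 59: h=4 -> slot 4
Insert 19: h=8 -> slot 8
Insert 16: h=5 -> slot 5
Insert 47: h=3, 3 probes -> slot 6

Table: [None, None, None, 91, 59, 16, 47, None, 19, None, 32]


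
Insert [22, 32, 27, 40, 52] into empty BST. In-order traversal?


Insert 22: root
Insert 32: R from 22
Insert 27: R from 22 -> L from 32
Insert 40: R from 22 -> R from 32
Insert 52: R from 22 -> R from 32 -> R from 40

In-order: [22, 27, 32, 40, 52]


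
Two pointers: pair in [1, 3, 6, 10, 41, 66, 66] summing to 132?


lo=0(1)+hi=6(66)=67
lo=1(3)+hi=6(66)=69
lo=2(6)+hi=6(66)=72
lo=3(10)+hi=6(66)=76
lo=4(41)+hi=6(66)=107
lo=5(66)+hi=6(66)=132

Yes: 66+66=132


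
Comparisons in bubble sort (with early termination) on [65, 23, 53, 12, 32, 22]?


Algorithm: bubble sort (with early termination)
Input: [65, 23, 53, 12, 32, 22]
Sorted: [12, 22, 23, 32, 53, 65]

15


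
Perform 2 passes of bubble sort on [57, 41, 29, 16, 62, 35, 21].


Initial: [57, 41, 29, 16, 62, 35, 21]
Pass 1: [41, 29, 16, 57, 35, 21, 62] (5 swaps)
Pass 2: [29, 16, 41, 35, 21, 57, 62] (4 swaps)

After 2 passes: [29, 16, 41, 35, 21, 57, 62]


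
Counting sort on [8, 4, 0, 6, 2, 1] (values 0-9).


Input: [8, 4, 0, 6, 2, 1]
Counts: [1, 1, 1, 0, 1, 0, 1, 0, 1, 0]

Sorted: [0, 1, 2, 4, 6, 8]


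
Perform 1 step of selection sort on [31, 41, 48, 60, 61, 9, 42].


Initial: [31, 41, 48, 60, 61, 9, 42]
Step 1: min=9 at 5
  Swap: [9, 41, 48, 60, 61, 31, 42]

After 1 step: [9, 41, 48, 60, 61, 31, 42]


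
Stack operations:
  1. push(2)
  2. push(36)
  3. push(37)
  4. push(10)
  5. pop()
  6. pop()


push(2) -> [2]
push(36) -> [2, 36]
push(37) -> [2, 36, 37]
push(10) -> [2, 36, 37, 10]
pop()->10, [2, 36, 37]
pop()->37, [2, 36]

Final stack: [2, 36]


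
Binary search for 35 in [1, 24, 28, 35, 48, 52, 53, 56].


Step 1: lo=0, hi=7, mid=3, val=35

Found at index 3


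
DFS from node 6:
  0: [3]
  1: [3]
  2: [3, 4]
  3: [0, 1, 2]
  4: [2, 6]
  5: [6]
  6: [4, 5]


Visit 6, push [5, 4]
Visit 4, push [2]
Visit 2, push [3]
Visit 3, push [1, 0]
Visit 0, push []
Visit 1, push []
Visit 5, push []

DFS order: [6, 4, 2, 3, 0, 1, 5]


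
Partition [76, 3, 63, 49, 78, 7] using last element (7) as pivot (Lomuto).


Pivot: 7
  3 <= 7: swap -> [3, 76, 63, 49, 78, 7]
Place pivot at 1: [3, 7, 63, 49, 78, 76]

Partitioned: [3, 7, 63, 49, 78, 76]


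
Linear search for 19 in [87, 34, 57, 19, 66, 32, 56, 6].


i=0: 87!=19
i=1: 34!=19
i=2: 57!=19
i=3: 19==19 found!

Found at 3, 4 comps


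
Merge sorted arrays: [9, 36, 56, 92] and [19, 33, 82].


Take 9 from A
Take 19 from B
Take 33 from B
Take 36 from A
Take 56 from A
Take 82 from B

Merged: [9, 19, 33, 36, 56, 82, 92]


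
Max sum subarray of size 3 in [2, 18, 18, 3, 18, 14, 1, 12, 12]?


[0:3]: 38
[1:4]: 39
[2:5]: 39
[3:6]: 35
[4:7]: 33
[5:8]: 27
[6:9]: 25

Max: 39 at [1:4]


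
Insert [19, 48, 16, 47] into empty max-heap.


Insert 19: [19]
Insert 48: [48, 19]
Insert 16: [48, 19, 16]
Insert 47: [48, 47, 16, 19]

Final heap: [48, 47, 16, 19]


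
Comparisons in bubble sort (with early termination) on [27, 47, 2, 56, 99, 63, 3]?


Algorithm: bubble sort (with early termination)
Input: [27, 47, 2, 56, 99, 63, 3]
Sorted: [2, 3, 27, 47, 56, 63, 99]

21


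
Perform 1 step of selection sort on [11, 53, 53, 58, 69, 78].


Initial: [11, 53, 53, 58, 69, 78]
Step 1: min=11 at 0
  Swap: [11, 53, 53, 58, 69, 78]

After 1 step: [11, 53, 53, 58, 69, 78]


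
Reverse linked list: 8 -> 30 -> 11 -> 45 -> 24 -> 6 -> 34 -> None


Step 1: curr=8, set curr.next=prev(None) | reversed so far: 8
Step 2: curr=30, set curr.next=prev(8) | reversed so far: 30 -> 8
Step 3: curr=11, set curr.next=prev(30) | reversed so far: 11 -> 30 -> 8
Step 4: curr=45, set curr.next=prev(11) | reversed so far: 45 -> 11 -> 30 -> 8
Step 5: curr=24, set curr.next=prev(45) | reversed so far: 24 -> 45 -> 11 -> 30 -> 8
Step 6: curr=6, set curr.next=prev(24) | reversed so far: 6 -> 24 -> 45 -> 11 -> 30 -> 8
Step 7: curr=34, set curr.next=prev(6) | reversed so far: 34 -> 6 -> 24 -> 45 -> 11 -> 30 -> 8

34 -> 6 -> 24 -> 45 -> 11 -> 30 -> 8 -> None


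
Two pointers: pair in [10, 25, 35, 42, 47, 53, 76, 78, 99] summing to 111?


lo=0(10)+hi=8(99)=109
lo=1(25)+hi=8(99)=124
lo=1(25)+hi=7(78)=103
lo=2(35)+hi=7(78)=113
lo=2(35)+hi=6(76)=111

Yes: 35+76=111


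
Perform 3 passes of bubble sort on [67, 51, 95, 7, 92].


Initial: [67, 51, 95, 7, 92]
Pass 1: [51, 67, 7, 92, 95] (3 swaps)
Pass 2: [51, 7, 67, 92, 95] (1 swaps)
Pass 3: [7, 51, 67, 92, 95] (1 swaps)

After 3 passes: [7, 51, 67, 92, 95]


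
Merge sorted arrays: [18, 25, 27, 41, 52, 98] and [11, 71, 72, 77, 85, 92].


Take 11 from B
Take 18 from A
Take 25 from A
Take 27 from A
Take 41 from A
Take 52 from A
Take 71 from B
Take 72 from B
Take 77 from B
Take 85 from B
Take 92 from B

Merged: [11, 18, 25, 27, 41, 52, 71, 72, 77, 85, 92, 98]


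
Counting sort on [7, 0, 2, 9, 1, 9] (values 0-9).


Input: [7, 0, 2, 9, 1, 9]
Counts: [1, 1, 1, 0, 0, 0, 0, 1, 0, 2]

Sorted: [0, 1, 2, 7, 9, 9]


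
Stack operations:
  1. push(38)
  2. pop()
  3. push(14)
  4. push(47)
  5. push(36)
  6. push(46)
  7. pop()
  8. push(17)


push(38) -> [38]
pop()->38, []
push(14) -> [14]
push(47) -> [14, 47]
push(36) -> [14, 47, 36]
push(46) -> [14, 47, 36, 46]
pop()->46, [14, 47, 36]
push(17) -> [14, 47, 36, 17]

Final stack: [14, 47, 36, 17]


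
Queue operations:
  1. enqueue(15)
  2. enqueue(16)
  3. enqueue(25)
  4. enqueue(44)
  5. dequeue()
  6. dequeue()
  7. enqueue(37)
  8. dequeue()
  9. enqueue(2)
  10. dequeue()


enqueue(15) -> [15]
enqueue(16) -> [15, 16]
enqueue(25) -> [15, 16, 25]
enqueue(44) -> [15, 16, 25, 44]
dequeue()->15, [16, 25, 44]
dequeue()->16, [25, 44]
enqueue(37) -> [25, 44, 37]
dequeue()->25, [44, 37]
enqueue(2) -> [44, 37, 2]
dequeue()->44, [37, 2]

Final queue: [37, 2]


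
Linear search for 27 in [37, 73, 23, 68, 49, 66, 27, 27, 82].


i=0: 37!=27
i=1: 73!=27
i=2: 23!=27
i=3: 68!=27
i=4: 49!=27
i=5: 66!=27
i=6: 27==27 found!

Found at 6, 7 comps


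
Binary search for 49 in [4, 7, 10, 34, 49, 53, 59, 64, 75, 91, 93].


Step 1: lo=0, hi=10, mid=5, val=53
Step 2: lo=0, hi=4, mid=2, val=10
Step 3: lo=3, hi=4, mid=3, val=34
Step 4: lo=4, hi=4, mid=4, val=49

Found at index 4


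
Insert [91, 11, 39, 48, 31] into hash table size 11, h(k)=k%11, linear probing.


Insert 91: h=3 -> slot 3
Insert 11: h=0 -> slot 0
Insert 39: h=6 -> slot 6
Insert 48: h=4 -> slot 4
Insert 31: h=9 -> slot 9

Table: [11, None, None, 91, 48, None, 39, None, None, 31, None]


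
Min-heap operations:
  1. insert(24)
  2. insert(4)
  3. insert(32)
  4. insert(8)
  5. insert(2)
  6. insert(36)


insert(24) -> [24]
insert(4) -> [4, 24]
insert(32) -> [4, 24, 32]
insert(8) -> [4, 8, 32, 24]
insert(2) -> [2, 4, 32, 24, 8]
insert(36) -> [2, 4, 32, 24, 8, 36]

Final heap: [2, 4, 32, 24, 8, 36]


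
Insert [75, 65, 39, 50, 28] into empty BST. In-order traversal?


Insert 75: root
Insert 65: L from 75
Insert 39: L from 75 -> L from 65
Insert 50: L from 75 -> L from 65 -> R from 39
Insert 28: L from 75 -> L from 65 -> L from 39

In-order: [28, 39, 50, 65, 75]


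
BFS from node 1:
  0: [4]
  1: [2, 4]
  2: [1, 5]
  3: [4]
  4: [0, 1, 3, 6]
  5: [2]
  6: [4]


Visit 1, enqueue [2, 4]
Visit 2, enqueue [5]
Visit 4, enqueue [0, 3, 6]
Visit 5, enqueue []
Visit 0, enqueue []
Visit 3, enqueue []
Visit 6, enqueue []

BFS order: [1, 2, 4, 5, 0, 3, 6]


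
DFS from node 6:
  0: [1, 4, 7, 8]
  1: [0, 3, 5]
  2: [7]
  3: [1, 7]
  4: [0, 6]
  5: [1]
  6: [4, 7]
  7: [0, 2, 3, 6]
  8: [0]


Visit 6, push [7, 4]
Visit 4, push [0]
Visit 0, push [8, 7, 1]
Visit 1, push [5, 3]
Visit 3, push [7]
Visit 7, push [2]
Visit 2, push []
Visit 5, push []
Visit 8, push []

DFS order: [6, 4, 0, 1, 3, 7, 2, 5, 8]


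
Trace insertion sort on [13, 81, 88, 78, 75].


Initial: [13, 81, 88, 78, 75]
Insert 81: [13, 81, 88, 78, 75]
Insert 88: [13, 81, 88, 78, 75]
Insert 78: [13, 78, 81, 88, 75]
Insert 75: [13, 75, 78, 81, 88]

Sorted: [13, 75, 78, 81, 88]


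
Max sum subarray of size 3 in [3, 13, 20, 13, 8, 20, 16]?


[0:3]: 36
[1:4]: 46
[2:5]: 41
[3:6]: 41
[4:7]: 44

Max: 46 at [1:4]


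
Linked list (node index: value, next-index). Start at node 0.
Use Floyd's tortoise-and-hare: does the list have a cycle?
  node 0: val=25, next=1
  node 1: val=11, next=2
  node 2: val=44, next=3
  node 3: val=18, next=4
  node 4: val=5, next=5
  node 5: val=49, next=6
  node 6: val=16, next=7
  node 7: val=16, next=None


Floyd's tortoise (slow, +1) and hare (fast, +2):
  init: slow=0, fast=0
  step 1: slow=1, fast=2
  step 2: slow=2, fast=4
  step 3: slow=3, fast=6
  step 4: fast 6->7->None, no cycle

Cycle: no


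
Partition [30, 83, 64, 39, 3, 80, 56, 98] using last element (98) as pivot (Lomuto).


Pivot: 98
  30 <= 98: advance i (no swap)
  83 <= 98: advance i (no swap)
  64 <= 98: advance i (no swap)
  39 <= 98: advance i (no swap)
  3 <= 98: advance i (no swap)
  80 <= 98: advance i (no swap)
  56 <= 98: advance i (no swap)
Place pivot at 7: [30, 83, 64, 39, 3, 80, 56, 98]

Partitioned: [30, 83, 64, 39, 3, 80, 56, 98]


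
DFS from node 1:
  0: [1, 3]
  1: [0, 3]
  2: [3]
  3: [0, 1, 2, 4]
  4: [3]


Visit 1, push [3, 0]
Visit 0, push [3]
Visit 3, push [4, 2]
Visit 2, push []
Visit 4, push []

DFS order: [1, 0, 3, 2, 4]


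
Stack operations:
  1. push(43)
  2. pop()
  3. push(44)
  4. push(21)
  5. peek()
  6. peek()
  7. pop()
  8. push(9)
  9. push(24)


push(43) -> [43]
pop()->43, []
push(44) -> [44]
push(21) -> [44, 21]
peek()->21
peek()->21
pop()->21, [44]
push(9) -> [44, 9]
push(24) -> [44, 9, 24]

Final stack: [44, 9, 24]


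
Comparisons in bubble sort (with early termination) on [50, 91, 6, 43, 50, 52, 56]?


Algorithm: bubble sort (with early termination)
Input: [50, 91, 6, 43, 50, 52, 56]
Sorted: [6, 43, 50, 50, 52, 56, 91]

15


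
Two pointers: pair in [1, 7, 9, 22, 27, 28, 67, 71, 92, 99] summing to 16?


lo=0(1)+hi=9(99)=100
lo=0(1)+hi=8(92)=93
lo=0(1)+hi=7(71)=72
lo=0(1)+hi=6(67)=68
lo=0(1)+hi=5(28)=29
lo=0(1)+hi=4(27)=28
lo=0(1)+hi=3(22)=23
lo=0(1)+hi=2(9)=10
lo=1(7)+hi=2(9)=16

Yes: 7+9=16


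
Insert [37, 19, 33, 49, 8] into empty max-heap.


Insert 37: [37]
Insert 19: [37, 19]
Insert 33: [37, 19, 33]
Insert 49: [49, 37, 33, 19]
Insert 8: [49, 37, 33, 19, 8]

Final heap: [49, 37, 33, 19, 8]


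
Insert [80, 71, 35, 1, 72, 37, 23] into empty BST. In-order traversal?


Insert 80: root
Insert 71: L from 80
Insert 35: L from 80 -> L from 71
Insert 1: L from 80 -> L from 71 -> L from 35
Insert 72: L from 80 -> R from 71
Insert 37: L from 80 -> L from 71 -> R from 35
Insert 23: L from 80 -> L from 71 -> L from 35 -> R from 1

In-order: [1, 23, 35, 37, 71, 72, 80]


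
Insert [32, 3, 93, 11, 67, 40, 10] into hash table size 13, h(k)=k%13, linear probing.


Insert 32: h=6 -> slot 6
Insert 3: h=3 -> slot 3
Insert 93: h=2 -> slot 2
Insert 11: h=11 -> slot 11
Insert 67: h=2, 2 probes -> slot 4
Insert 40: h=1 -> slot 1
Insert 10: h=10 -> slot 10

Table: [None, 40, 93, 3, 67, None, 32, None, None, None, 10, 11, None]


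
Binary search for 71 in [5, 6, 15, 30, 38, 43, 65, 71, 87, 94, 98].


Step 1: lo=0, hi=10, mid=5, val=43
Step 2: lo=6, hi=10, mid=8, val=87
Step 3: lo=6, hi=7, mid=6, val=65
Step 4: lo=7, hi=7, mid=7, val=71

Found at index 7


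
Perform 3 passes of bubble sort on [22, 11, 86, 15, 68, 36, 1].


Initial: [22, 11, 86, 15, 68, 36, 1]
Pass 1: [11, 22, 15, 68, 36, 1, 86] (5 swaps)
Pass 2: [11, 15, 22, 36, 1, 68, 86] (3 swaps)
Pass 3: [11, 15, 22, 1, 36, 68, 86] (1 swaps)

After 3 passes: [11, 15, 22, 1, 36, 68, 86]


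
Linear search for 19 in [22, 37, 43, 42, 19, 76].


i=0: 22!=19
i=1: 37!=19
i=2: 43!=19
i=3: 42!=19
i=4: 19==19 found!

Found at 4, 5 comps


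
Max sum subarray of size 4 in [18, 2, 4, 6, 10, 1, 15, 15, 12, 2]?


[0:4]: 30
[1:5]: 22
[2:6]: 21
[3:7]: 32
[4:8]: 41
[5:9]: 43
[6:10]: 44

Max: 44 at [6:10]


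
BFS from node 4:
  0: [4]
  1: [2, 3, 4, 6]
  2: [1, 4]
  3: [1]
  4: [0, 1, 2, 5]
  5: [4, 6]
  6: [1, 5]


Visit 4, enqueue [0, 1, 2, 5]
Visit 0, enqueue []
Visit 1, enqueue [3, 6]
Visit 2, enqueue []
Visit 5, enqueue []
Visit 3, enqueue []
Visit 6, enqueue []

BFS order: [4, 0, 1, 2, 5, 3, 6]


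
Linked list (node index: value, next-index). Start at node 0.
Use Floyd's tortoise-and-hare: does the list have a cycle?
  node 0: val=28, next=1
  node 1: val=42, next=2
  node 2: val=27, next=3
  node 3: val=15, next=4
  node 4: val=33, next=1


Floyd's tortoise (slow, +1) and hare (fast, +2):
  init: slow=0, fast=0
  step 1: slow=1, fast=2
  step 2: slow=2, fast=4
  step 3: slow=3, fast=2
  step 4: slow=4, fast=4
  slow == fast at node 4: cycle detected

Cycle: yes


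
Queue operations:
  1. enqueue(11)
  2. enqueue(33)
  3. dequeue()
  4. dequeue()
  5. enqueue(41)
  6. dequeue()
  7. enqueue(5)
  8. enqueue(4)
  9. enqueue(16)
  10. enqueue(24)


enqueue(11) -> [11]
enqueue(33) -> [11, 33]
dequeue()->11, [33]
dequeue()->33, []
enqueue(41) -> [41]
dequeue()->41, []
enqueue(5) -> [5]
enqueue(4) -> [5, 4]
enqueue(16) -> [5, 4, 16]
enqueue(24) -> [5, 4, 16, 24]

Final queue: [5, 4, 16, 24]


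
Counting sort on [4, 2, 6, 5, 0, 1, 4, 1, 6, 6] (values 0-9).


Input: [4, 2, 6, 5, 0, 1, 4, 1, 6, 6]
Counts: [1, 2, 1, 0, 2, 1, 3, 0, 0, 0]

Sorted: [0, 1, 1, 2, 4, 4, 5, 6, 6, 6]


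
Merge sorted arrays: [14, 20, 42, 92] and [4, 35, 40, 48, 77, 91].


Take 4 from B
Take 14 from A
Take 20 from A
Take 35 from B
Take 40 from B
Take 42 from A
Take 48 from B
Take 77 from B
Take 91 from B

Merged: [4, 14, 20, 35, 40, 42, 48, 77, 91, 92]


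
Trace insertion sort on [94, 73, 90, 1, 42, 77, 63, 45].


Initial: [94, 73, 90, 1, 42, 77, 63, 45]
Insert 73: [73, 94, 90, 1, 42, 77, 63, 45]
Insert 90: [73, 90, 94, 1, 42, 77, 63, 45]
Insert 1: [1, 73, 90, 94, 42, 77, 63, 45]
Insert 42: [1, 42, 73, 90, 94, 77, 63, 45]
Insert 77: [1, 42, 73, 77, 90, 94, 63, 45]
Insert 63: [1, 42, 63, 73, 77, 90, 94, 45]
Insert 45: [1, 42, 45, 63, 73, 77, 90, 94]

Sorted: [1, 42, 45, 63, 73, 77, 90, 94]


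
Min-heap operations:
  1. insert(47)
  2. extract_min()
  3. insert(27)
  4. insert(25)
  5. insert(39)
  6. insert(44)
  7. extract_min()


insert(47) -> [47]
extract_min()->47, []
insert(27) -> [27]
insert(25) -> [25, 27]
insert(39) -> [25, 27, 39]
insert(44) -> [25, 27, 39, 44]
extract_min()->25, [27, 44, 39]

Final heap: [27, 44, 39]


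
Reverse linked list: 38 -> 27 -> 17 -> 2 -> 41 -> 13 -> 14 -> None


Step 1: curr=38, set curr.next=prev(None) | reversed so far: 38
Step 2: curr=27, set curr.next=prev(38) | reversed so far: 27 -> 38
Step 3: curr=17, set curr.next=prev(27) | reversed so far: 17 -> 27 -> 38
Step 4: curr=2, set curr.next=prev(17) | reversed so far: 2 -> 17 -> 27 -> 38
Step 5: curr=41, set curr.next=prev(2) | reversed so far: 41 -> 2 -> 17 -> 27 -> 38
Step 6: curr=13, set curr.next=prev(41) | reversed so far: 13 -> 41 -> 2 -> 17 -> 27 -> 38
Step 7: curr=14, set curr.next=prev(13) | reversed so far: 14 -> 13 -> 41 -> 2 -> 17 -> 27 -> 38

14 -> 13 -> 41 -> 2 -> 17 -> 27 -> 38 -> None


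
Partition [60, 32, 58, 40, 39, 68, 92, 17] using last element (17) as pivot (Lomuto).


Pivot: 17
Place pivot at 0: [17, 32, 58, 40, 39, 68, 92, 60]

Partitioned: [17, 32, 58, 40, 39, 68, 92, 60]


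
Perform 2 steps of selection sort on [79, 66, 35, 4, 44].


Initial: [79, 66, 35, 4, 44]
Step 1: min=4 at 3
  Swap: [4, 66, 35, 79, 44]
Step 2: min=35 at 2
  Swap: [4, 35, 66, 79, 44]

After 2 steps: [4, 35, 66, 79, 44]


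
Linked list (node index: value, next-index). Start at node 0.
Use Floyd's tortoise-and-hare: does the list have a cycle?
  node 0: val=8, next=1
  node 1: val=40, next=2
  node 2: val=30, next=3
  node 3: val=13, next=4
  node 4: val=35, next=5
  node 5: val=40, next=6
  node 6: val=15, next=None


Floyd's tortoise (slow, +1) and hare (fast, +2):
  init: slow=0, fast=0
  step 1: slow=1, fast=2
  step 2: slow=2, fast=4
  step 3: slow=3, fast=6
  step 4: fast -> None, no cycle

Cycle: no


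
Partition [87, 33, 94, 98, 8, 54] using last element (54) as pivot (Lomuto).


Pivot: 54
  33 <= 54: swap -> [33, 87, 94, 98, 8, 54]
  8 <= 54: swap -> [33, 8, 94, 98, 87, 54]
Place pivot at 2: [33, 8, 54, 98, 87, 94]

Partitioned: [33, 8, 54, 98, 87, 94]


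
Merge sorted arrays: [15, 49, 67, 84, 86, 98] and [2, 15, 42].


Take 2 from B
Take 15 from A
Take 15 from B
Take 42 from B

Merged: [2, 15, 15, 42, 49, 67, 84, 86, 98]


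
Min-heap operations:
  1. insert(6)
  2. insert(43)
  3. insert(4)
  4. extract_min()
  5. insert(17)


insert(6) -> [6]
insert(43) -> [6, 43]
insert(4) -> [4, 43, 6]
extract_min()->4, [6, 43]
insert(17) -> [6, 43, 17]

Final heap: [6, 43, 17]


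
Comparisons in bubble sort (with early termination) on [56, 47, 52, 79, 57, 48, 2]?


Algorithm: bubble sort (with early termination)
Input: [56, 47, 52, 79, 57, 48, 2]
Sorted: [2, 47, 48, 52, 56, 57, 79]

21


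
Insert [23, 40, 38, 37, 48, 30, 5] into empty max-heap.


Insert 23: [23]
Insert 40: [40, 23]
Insert 38: [40, 23, 38]
Insert 37: [40, 37, 38, 23]
Insert 48: [48, 40, 38, 23, 37]
Insert 30: [48, 40, 38, 23, 37, 30]
Insert 5: [48, 40, 38, 23, 37, 30, 5]

Final heap: [48, 40, 38, 23, 37, 30, 5]


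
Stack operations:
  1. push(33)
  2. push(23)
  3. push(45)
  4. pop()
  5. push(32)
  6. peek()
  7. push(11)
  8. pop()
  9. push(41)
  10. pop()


push(33) -> [33]
push(23) -> [33, 23]
push(45) -> [33, 23, 45]
pop()->45, [33, 23]
push(32) -> [33, 23, 32]
peek()->32
push(11) -> [33, 23, 32, 11]
pop()->11, [33, 23, 32]
push(41) -> [33, 23, 32, 41]
pop()->41, [33, 23, 32]

Final stack: [33, 23, 32]


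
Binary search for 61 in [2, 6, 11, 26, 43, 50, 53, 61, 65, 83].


Step 1: lo=0, hi=9, mid=4, val=43
Step 2: lo=5, hi=9, mid=7, val=61

Found at index 7


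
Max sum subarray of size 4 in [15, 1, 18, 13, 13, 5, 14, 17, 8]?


[0:4]: 47
[1:5]: 45
[2:6]: 49
[3:7]: 45
[4:8]: 49
[5:9]: 44

Max: 49 at [2:6]


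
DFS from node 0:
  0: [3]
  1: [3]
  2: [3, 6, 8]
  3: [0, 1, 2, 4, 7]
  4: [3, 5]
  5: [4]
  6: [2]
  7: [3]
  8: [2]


Visit 0, push [3]
Visit 3, push [7, 4, 2, 1]
Visit 1, push []
Visit 2, push [8, 6]
Visit 6, push []
Visit 8, push []
Visit 4, push [5]
Visit 5, push []
Visit 7, push []

DFS order: [0, 3, 1, 2, 6, 8, 4, 5, 7]


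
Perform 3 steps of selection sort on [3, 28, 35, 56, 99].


Initial: [3, 28, 35, 56, 99]
Step 1: min=3 at 0
  Swap: [3, 28, 35, 56, 99]
Step 2: min=28 at 1
  Swap: [3, 28, 35, 56, 99]
Step 3: min=35 at 2
  Swap: [3, 28, 35, 56, 99]

After 3 steps: [3, 28, 35, 56, 99]


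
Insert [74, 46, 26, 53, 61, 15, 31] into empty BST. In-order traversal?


Insert 74: root
Insert 46: L from 74
Insert 26: L from 74 -> L from 46
Insert 53: L from 74 -> R from 46
Insert 61: L from 74 -> R from 46 -> R from 53
Insert 15: L from 74 -> L from 46 -> L from 26
Insert 31: L from 74 -> L from 46 -> R from 26

In-order: [15, 26, 31, 46, 53, 61, 74]


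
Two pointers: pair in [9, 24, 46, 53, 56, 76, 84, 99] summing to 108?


lo=0(9)+hi=7(99)=108

Yes: 9+99=108


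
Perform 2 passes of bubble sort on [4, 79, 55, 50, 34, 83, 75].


Initial: [4, 79, 55, 50, 34, 83, 75]
Pass 1: [4, 55, 50, 34, 79, 75, 83] (4 swaps)
Pass 2: [4, 50, 34, 55, 75, 79, 83] (3 swaps)

After 2 passes: [4, 50, 34, 55, 75, 79, 83]


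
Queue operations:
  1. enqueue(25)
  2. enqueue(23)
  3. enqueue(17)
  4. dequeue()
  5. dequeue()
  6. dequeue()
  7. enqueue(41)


enqueue(25) -> [25]
enqueue(23) -> [25, 23]
enqueue(17) -> [25, 23, 17]
dequeue()->25, [23, 17]
dequeue()->23, [17]
dequeue()->17, []
enqueue(41) -> [41]

Final queue: [41]


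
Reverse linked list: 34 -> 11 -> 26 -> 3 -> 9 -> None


Step 1: curr=34, set curr.next=prev(None) | reversed so far: 34
Step 2: curr=11, set curr.next=prev(34) | reversed so far: 11 -> 34
Step 3: curr=26, set curr.next=prev(11) | reversed so far: 26 -> 11 -> 34
Step 4: curr=3, set curr.next=prev(26) | reversed so far: 3 -> 26 -> 11 -> 34
Step 5: curr=9, set curr.next=prev(3) | reversed so far: 9 -> 3 -> 26 -> 11 -> 34

9 -> 3 -> 26 -> 11 -> 34 -> None


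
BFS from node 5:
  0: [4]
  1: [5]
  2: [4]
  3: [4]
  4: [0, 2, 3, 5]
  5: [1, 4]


Visit 5, enqueue [1, 4]
Visit 1, enqueue []
Visit 4, enqueue [0, 2, 3]
Visit 0, enqueue []
Visit 2, enqueue []
Visit 3, enqueue []

BFS order: [5, 1, 4, 0, 2, 3]


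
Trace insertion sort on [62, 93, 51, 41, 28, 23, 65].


Initial: [62, 93, 51, 41, 28, 23, 65]
Insert 93: [62, 93, 51, 41, 28, 23, 65]
Insert 51: [51, 62, 93, 41, 28, 23, 65]
Insert 41: [41, 51, 62, 93, 28, 23, 65]
Insert 28: [28, 41, 51, 62, 93, 23, 65]
Insert 23: [23, 28, 41, 51, 62, 93, 65]
Insert 65: [23, 28, 41, 51, 62, 65, 93]

Sorted: [23, 28, 41, 51, 62, 65, 93]


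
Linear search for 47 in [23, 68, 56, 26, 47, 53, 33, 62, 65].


i=0: 23!=47
i=1: 68!=47
i=2: 56!=47
i=3: 26!=47
i=4: 47==47 found!

Found at 4, 5 comps


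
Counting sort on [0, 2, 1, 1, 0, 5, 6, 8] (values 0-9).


Input: [0, 2, 1, 1, 0, 5, 6, 8]
Counts: [2, 2, 1, 0, 0, 1, 1, 0, 1, 0]

Sorted: [0, 0, 1, 1, 2, 5, 6, 8]


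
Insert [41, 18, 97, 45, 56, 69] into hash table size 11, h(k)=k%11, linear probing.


Insert 41: h=8 -> slot 8
Insert 18: h=7 -> slot 7
Insert 97: h=9 -> slot 9
Insert 45: h=1 -> slot 1
Insert 56: h=1, 1 probes -> slot 2
Insert 69: h=3 -> slot 3

Table: [None, 45, 56, 69, None, None, None, 18, 41, 97, None]


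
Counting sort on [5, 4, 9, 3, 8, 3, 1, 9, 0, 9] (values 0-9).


Input: [5, 4, 9, 3, 8, 3, 1, 9, 0, 9]
Counts: [1, 1, 0, 2, 1, 1, 0, 0, 1, 3]

Sorted: [0, 1, 3, 3, 4, 5, 8, 9, 9, 9]


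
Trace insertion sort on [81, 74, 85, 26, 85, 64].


Initial: [81, 74, 85, 26, 85, 64]
Insert 74: [74, 81, 85, 26, 85, 64]
Insert 85: [74, 81, 85, 26, 85, 64]
Insert 26: [26, 74, 81, 85, 85, 64]
Insert 85: [26, 74, 81, 85, 85, 64]
Insert 64: [26, 64, 74, 81, 85, 85]

Sorted: [26, 64, 74, 81, 85, 85]


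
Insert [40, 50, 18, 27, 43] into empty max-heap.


Insert 40: [40]
Insert 50: [50, 40]
Insert 18: [50, 40, 18]
Insert 27: [50, 40, 18, 27]
Insert 43: [50, 43, 18, 27, 40]

Final heap: [50, 43, 18, 27, 40]


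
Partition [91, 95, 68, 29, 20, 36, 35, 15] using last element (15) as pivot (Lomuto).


Pivot: 15
Place pivot at 0: [15, 95, 68, 29, 20, 36, 35, 91]

Partitioned: [15, 95, 68, 29, 20, 36, 35, 91]


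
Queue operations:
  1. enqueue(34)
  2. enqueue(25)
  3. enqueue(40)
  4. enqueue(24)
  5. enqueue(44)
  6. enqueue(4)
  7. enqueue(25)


enqueue(34) -> [34]
enqueue(25) -> [34, 25]
enqueue(40) -> [34, 25, 40]
enqueue(24) -> [34, 25, 40, 24]
enqueue(44) -> [34, 25, 40, 24, 44]
enqueue(4) -> [34, 25, 40, 24, 44, 4]
enqueue(25) -> [34, 25, 40, 24, 44, 4, 25]

Final queue: [34, 25, 40, 24, 44, 4, 25]


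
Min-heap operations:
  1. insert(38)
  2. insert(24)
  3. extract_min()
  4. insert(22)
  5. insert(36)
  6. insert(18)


insert(38) -> [38]
insert(24) -> [24, 38]
extract_min()->24, [38]
insert(22) -> [22, 38]
insert(36) -> [22, 38, 36]
insert(18) -> [18, 22, 36, 38]

Final heap: [18, 22, 36, 38]


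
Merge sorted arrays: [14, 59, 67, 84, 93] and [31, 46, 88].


Take 14 from A
Take 31 from B
Take 46 from B
Take 59 from A
Take 67 from A
Take 84 from A
Take 88 from B

Merged: [14, 31, 46, 59, 67, 84, 88, 93]


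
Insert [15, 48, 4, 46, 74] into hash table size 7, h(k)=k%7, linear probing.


Insert 15: h=1 -> slot 1
Insert 48: h=6 -> slot 6
Insert 4: h=4 -> slot 4
Insert 46: h=4, 1 probes -> slot 5
Insert 74: h=4, 3 probes -> slot 0

Table: [74, 15, None, None, 4, 46, 48]


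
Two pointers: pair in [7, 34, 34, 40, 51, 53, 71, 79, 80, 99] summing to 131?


lo=0(7)+hi=9(99)=106
lo=1(34)+hi=9(99)=133
lo=1(34)+hi=8(80)=114
lo=2(34)+hi=8(80)=114
lo=3(40)+hi=8(80)=120
lo=4(51)+hi=8(80)=131

Yes: 51+80=131


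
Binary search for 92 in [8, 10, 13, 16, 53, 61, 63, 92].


Step 1: lo=0, hi=7, mid=3, val=16
Step 2: lo=4, hi=7, mid=5, val=61
Step 3: lo=6, hi=7, mid=6, val=63
Step 4: lo=7, hi=7, mid=7, val=92

Found at index 7


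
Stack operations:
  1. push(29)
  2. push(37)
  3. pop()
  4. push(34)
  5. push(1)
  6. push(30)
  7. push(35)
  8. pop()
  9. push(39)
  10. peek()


push(29) -> [29]
push(37) -> [29, 37]
pop()->37, [29]
push(34) -> [29, 34]
push(1) -> [29, 34, 1]
push(30) -> [29, 34, 1, 30]
push(35) -> [29, 34, 1, 30, 35]
pop()->35, [29, 34, 1, 30]
push(39) -> [29, 34, 1, 30, 39]
peek()->39

Final stack: [29, 34, 1, 30, 39]


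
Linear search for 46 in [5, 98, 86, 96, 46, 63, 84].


i=0: 5!=46
i=1: 98!=46
i=2: 86!=46
i=3: 96!=46
i=4: 46==46 found!

Found at 4, 5 comps


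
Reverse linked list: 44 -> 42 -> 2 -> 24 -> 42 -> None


Step 1: curr=44, set curr.next=prev(None) | reversed so far: 44
Step 2: curr=42, set curr.next=prev(44) | reversed so far: 42 -> 44
Step 3: curr=2, set curr.next=prev(42) | reversed so far: 2 -> 42 -> 44
Step 4: curr=24, set curr.next=prev(2) | reversed so far: 24 -> 2 -> 42 -> 44
Step 5: curr=42, set curr.next=prev(24) | reversed so far: 42 -> 24 -> 2 -> 42 -> 44

42 -> 24 -> 2 -> 42 -> 44 -> None


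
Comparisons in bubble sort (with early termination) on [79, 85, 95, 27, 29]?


Algorithm: bubble sort (with early termination)
Input: [79, 85, 95, 27, 29]
Sorted: [27, 29, 79, 85, 95]

10


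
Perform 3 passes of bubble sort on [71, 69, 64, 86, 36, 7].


Initial: [71, 69, 64, 86, 36, 7]
Pass 1: [69, 64, 71, 36, 7, 86] (4 swaps)
Pass 2: [64, 69, 36, 7, 71, 86] (3 swaps)
Pass 3: [64, 36, 7, 69, 71, 86] (2 swaps)

After 3 passes: [64, 36, 7, 69, 71, 86]


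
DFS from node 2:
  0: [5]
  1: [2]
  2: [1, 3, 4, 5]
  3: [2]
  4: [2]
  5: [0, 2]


Visit 2, push [5, 4, 3, 1]
Visit 1, push []
Visit 3, push []
Visit 4, push []
Visit 5, push [0]
Visit 0, push []

DFS order: [2, 1, 3, 4, 5, 0]


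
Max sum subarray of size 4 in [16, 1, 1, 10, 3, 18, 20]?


[0:4]: 28
[1:5]: 15
[2:6]: 32
[3:7]: 51

Max: 51 at [3:7]


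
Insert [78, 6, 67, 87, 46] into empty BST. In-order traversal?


Insert 78: root
Insert 6: L from 78
Insert 67: L from 78 -> R from 6
Insert 87: R from 78
Insert 46: L from 78 -> R from 6 -> L from 67

In-order: [6, 46, 67, 78, 87]


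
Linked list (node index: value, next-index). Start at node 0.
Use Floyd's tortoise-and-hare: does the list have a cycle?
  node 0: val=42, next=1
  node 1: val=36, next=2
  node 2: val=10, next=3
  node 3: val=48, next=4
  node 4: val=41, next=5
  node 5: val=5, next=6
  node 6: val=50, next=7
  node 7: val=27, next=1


Floyd's tortoise (slow, +1) and hare (fast, +2):
  init: slow=0, fast=0
  step 1: slow=1, fast=2
  step 2: slow=2, fast=4
  step 3: slow=3, fast=6
  step 4: slow=4, fast=1
  step 5: slow=5, fast=3
  step 6: slow=6, fast=5
  step 7: slow=7, fast=7
  slow == fast at node 7: cycle detected

Cycle: yes
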